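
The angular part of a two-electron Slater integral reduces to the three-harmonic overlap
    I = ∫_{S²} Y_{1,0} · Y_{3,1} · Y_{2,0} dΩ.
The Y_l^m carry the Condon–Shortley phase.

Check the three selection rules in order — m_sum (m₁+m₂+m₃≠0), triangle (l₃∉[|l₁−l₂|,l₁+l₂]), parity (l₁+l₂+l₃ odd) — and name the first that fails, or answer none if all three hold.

m_sum

azimuthal sum: 0 + 1 + 0 = 1  ✗
2 ≤ 2 ≤ 4 (triangle on l)
L = 1 + 3 + 2 = 6 (even)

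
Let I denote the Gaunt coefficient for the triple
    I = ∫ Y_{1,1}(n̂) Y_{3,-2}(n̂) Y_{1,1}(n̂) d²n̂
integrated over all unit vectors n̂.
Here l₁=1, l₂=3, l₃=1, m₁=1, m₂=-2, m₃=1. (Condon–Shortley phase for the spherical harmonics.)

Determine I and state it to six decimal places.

0.000000

|1−3|≤1≤1+3 violated ⇒ I = 0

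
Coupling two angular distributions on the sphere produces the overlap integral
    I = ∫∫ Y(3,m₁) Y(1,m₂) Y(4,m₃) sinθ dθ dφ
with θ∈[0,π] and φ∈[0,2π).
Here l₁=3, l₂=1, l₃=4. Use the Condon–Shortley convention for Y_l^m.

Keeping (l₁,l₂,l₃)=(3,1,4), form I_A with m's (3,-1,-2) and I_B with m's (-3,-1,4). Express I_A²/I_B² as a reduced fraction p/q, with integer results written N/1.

l's match ⇒ only the (l;m) 3-j factors differ between A and B.
A: triangle coeff Δ(3,1,4) = 1/252; Σ_t [0,0]: t=0:+1/1440 = 1/1440; (3j)²=1/252 [(3 1 4; 3 -1 -2)], sign=+1
B: triangle coeff Δ(3,1,4) = 1/252; Σ_t [0,0]: t=0:+1/1440 = 1/1440; (3j)²=1/9 [(3 1 4; -3 -1 4)], sign=+1
I_A²/I_B² = (1/252)/(1/9) = 1/28

1/28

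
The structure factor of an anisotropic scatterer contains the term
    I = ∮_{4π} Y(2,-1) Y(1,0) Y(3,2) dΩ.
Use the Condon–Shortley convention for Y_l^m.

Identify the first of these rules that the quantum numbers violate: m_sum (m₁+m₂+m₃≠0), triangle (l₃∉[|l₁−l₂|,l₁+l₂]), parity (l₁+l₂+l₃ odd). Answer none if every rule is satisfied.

m_sum

azimuthal sum: -1 + 0 + 2 = 1  ✗
1 ≤ 3 ≤ 3 (triangle on l)
L = 2 + 1 + 3 = 6 (even)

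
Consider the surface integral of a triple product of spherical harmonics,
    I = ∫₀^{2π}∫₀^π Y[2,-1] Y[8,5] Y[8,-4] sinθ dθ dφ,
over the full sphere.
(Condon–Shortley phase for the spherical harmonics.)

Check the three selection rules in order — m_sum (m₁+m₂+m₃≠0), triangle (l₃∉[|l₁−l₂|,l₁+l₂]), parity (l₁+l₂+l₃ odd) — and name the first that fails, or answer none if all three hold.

none

Σmᵢ = 0  ✓
l₃∈[|l₁−l₂|,l₁+l₂]=[6,10], have l₃=8  ✓
Σlᵢ = 18 ⇒ even  ✓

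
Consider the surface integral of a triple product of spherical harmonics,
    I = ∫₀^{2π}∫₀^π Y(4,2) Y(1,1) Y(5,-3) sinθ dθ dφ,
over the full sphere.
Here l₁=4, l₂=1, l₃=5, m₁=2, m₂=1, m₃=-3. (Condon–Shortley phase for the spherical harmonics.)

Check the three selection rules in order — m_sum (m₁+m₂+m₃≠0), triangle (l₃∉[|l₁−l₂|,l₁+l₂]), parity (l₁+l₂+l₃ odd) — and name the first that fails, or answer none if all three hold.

none

Σmᵢ = 0  ✓
l₃∈[|l₁−l₂|,l₁+l₂]=[3,5], have l₃=5  ✓
Σlᵢ = 10 ⇒ even  ✓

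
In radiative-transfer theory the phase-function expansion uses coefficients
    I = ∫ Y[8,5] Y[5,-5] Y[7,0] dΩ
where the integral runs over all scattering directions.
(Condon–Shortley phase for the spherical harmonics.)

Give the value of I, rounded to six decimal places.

Rules hold: Σm=0, L=20 even, 3≤7≤13.
N = 17·11·15 = 2805
Δ = 6!·10!·4!/21! = 1/814773960
Racah Σ t=1..5: t=1:−1/87091200 t=2:+1/4976640 t=3:−1/2073600 t=4:+1/4976640 t=5:−1/87091200 = -1/9676800
⇒ 3j(8 5 7; 0 0 0)² = 360/46189, sgn +1
Racah Σ t=0..0: t=0:+1/522547200 = 1/522547200
⇒ 3j(8 5 7; 5 -5 0)² = 5/323, sgn -1
4πI² = N·(3j₀)²·(3jₘ)² = 27000/79781
I = -1·√(0.338426/4π) = -0.16410704

-0.164107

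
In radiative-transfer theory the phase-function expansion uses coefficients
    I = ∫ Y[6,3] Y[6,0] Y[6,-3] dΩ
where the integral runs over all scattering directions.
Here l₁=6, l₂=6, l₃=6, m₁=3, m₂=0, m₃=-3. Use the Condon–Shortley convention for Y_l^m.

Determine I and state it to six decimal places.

0.123095

Rules hold: Σm=0, L=18 even, 0≤6≤12.
N = 13·13·13 = 2197
Δ = 6!·6!·6!/19! = 1/325909584
Racah Σ t=0..6: t=0:+1/373248000 t=1:−1/1728000 t=2:+1/110592 t=3:−1/46656 t=4:+1/110592 t=5:−1/1728000 t=6:+1/373248000 = -7/1555200
⇒ 3j(6 6 6; 0 0 0)² = 400/46189, sgn -1
Racah Σ t=0..3: t=0:+1/18662400 t=1:−1/691200 t=2:+1/276480 t=3:−1/933120 = 43/37324800
⇒ 3j(6 6 6; 3 0 -3)² = 1849/184756, sgn -1
4πI² = N·(3j₀)²·(3jₘ)² = 2403700/12623809
I = +1·√(0.19041/4π) = 0.12309488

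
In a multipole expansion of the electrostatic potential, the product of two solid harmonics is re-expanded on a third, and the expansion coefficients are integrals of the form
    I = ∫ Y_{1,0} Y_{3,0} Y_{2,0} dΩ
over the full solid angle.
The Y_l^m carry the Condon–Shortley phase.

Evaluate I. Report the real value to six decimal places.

Checks pass: Σm=0; 6 even; l₃=2∈[2,4].
(2·1+1)(2·3+1)(2·2+1) = 105
Δ: 2! 0! 4! / 7! → 1/105
sum: t=1:−1/4 = -1/4
3j²(1 3 2; 0 0 0) = Δ·Π!·Σ² = 3/35  (sign -1)
(m-triple is (0,0,0) — same symbol as above.)
combine: 4πI² = 105·3/35·3/35 = 27/35
take √, sign +1: I = 0.24776670

0.247767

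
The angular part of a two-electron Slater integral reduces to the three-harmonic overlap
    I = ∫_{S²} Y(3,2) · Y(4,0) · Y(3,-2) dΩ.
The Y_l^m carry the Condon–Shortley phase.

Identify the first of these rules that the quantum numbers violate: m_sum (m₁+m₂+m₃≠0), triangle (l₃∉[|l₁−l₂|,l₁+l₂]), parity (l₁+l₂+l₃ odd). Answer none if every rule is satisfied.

none

Σmᵢ = 0  ✓
l₃∈[|l₁−l₂|,l₁+l₂]=[1,7], have l₃=3  ✓
Σlᵢ = 10 ⇒ even  ✓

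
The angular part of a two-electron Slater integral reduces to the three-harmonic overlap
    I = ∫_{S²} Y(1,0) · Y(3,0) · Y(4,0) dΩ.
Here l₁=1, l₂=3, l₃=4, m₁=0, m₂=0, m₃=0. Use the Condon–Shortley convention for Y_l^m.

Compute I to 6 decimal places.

0.246233

Checks pass: Σm=0; 8 even; l₃=4∈[2,4].
(2·1+1)(2·3+1)(2·4+1) = 189
Δ: 0! 2! 6! / 9! → 1/252
sum: t=0:+1/36 = 1/36
3j²(1 3 4; 0 0 0) = Δ·Π!·Σ² = 4/63  (sign +1)
(m-triple is (0,0,0) — same symbol as above.)
combine: 4πI² = 189·4/63·4/63 = 16/21
take √, sign +1: I = 0.24623252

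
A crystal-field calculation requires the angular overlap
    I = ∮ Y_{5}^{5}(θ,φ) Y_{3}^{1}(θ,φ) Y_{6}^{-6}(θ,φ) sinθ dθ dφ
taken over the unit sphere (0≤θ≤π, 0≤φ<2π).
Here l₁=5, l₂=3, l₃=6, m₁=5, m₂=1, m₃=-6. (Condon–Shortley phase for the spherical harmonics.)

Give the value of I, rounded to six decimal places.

-0.207001

Checks pass: Σm=0; 14 even; l₃=6∈[2,8].
(2·5+1)(2·3+1)(2·6+1) = 1001
Δ: 2! 8! 4! / 15! → 1/675675
sum: t=0:+1/8640 t=1:−1/2304 t=2:+1/8640 = -7/34560
3j²(5 3 6; 0 0 0) = Δ·Π!·Σ² = 7/429  (sign -1)
sum: t=0:+1/1935360 = 1/1935360
3j²(5 3 6; 5 1 -6) = Δ·Π!·Σ² = 3/91  (sign +1)
combine: 4πI² = 1001·7/429·3/91 = 7/13
take √, sign -1: I = -0.20700098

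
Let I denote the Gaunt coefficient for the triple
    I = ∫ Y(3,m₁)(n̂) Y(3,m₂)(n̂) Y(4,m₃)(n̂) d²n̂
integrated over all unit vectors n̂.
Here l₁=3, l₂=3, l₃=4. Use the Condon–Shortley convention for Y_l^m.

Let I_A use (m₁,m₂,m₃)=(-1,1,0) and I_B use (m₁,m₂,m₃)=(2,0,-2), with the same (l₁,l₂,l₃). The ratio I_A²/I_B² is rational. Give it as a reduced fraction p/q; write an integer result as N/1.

Shared (l₁,l₂,l₃)=(3,3,4): N and (l;000)² cancel in I_A²/I_B².
A: Δ = 2!·4!·4!/11! = 1/34650; Racah Σ t=0..2: t=0:+1/1152 t=1:−1/36 t=2:+1/32 = 5/1152; ⇒ 3j(3 3 4; -1 1 0)² = 1/1386, sgn +1
B: Δ = 2!·4!·4!/11! = 1/34650; Racah Σ t=0..1: t=0:+1/72 t=1:−1/96 = 1/288; ⇒ 3j(3 3 4; 2 0 -2)² = 1/462, sgn +1
I_A²/I_B² = (1/1386)/(1/462) = 1/3

1/3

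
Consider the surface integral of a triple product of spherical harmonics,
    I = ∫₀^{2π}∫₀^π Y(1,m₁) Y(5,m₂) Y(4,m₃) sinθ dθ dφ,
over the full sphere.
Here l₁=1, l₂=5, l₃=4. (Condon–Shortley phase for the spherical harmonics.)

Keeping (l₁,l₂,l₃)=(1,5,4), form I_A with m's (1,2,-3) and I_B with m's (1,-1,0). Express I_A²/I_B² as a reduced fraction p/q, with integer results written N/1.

Shared (l₁,l₂,l₃)=(1,5,4): N and (l;000)² cancel in I_A²/I_B².
A: Δ = 2!·0!·8!/11! = 1/495; Racah Σ t=0..0: t=0:+1/10080 = 1/10080; ⇒ 3j(1 5 4; 1 2 -3)² = 1/165, sgn -1
B: Δ = 2!·0!·8!/11! = 1/495; Racah Σ t=0..0: t=0:+1/1152 = 1/1152; ⇒ 3j(1 5 4; 1 -1 0)² = 1/33, sgn +1
I_A²/I_B² = (1/165)/(1/33) = 1/5

1/5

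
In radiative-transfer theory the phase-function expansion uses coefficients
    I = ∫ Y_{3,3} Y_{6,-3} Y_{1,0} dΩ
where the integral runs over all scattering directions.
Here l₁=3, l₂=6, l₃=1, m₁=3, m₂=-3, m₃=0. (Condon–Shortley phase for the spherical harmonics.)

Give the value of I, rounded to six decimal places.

triangle: need 3≤l₃≤9, have 1; I=0

0.000000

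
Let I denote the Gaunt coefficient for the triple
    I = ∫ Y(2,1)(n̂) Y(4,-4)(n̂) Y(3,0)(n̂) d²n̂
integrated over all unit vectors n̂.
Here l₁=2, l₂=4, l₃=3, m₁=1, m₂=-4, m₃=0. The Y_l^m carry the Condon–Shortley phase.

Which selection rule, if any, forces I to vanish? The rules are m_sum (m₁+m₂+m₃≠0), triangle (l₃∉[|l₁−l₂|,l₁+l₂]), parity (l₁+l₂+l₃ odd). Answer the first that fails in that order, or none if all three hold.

Σmᵢ = -3  ✗
l₃∈[|l₁−l₂|,l₁+l₂]=[2,6], have l₃=3
Σlᵢ = 9 ⇒ odd

m_sum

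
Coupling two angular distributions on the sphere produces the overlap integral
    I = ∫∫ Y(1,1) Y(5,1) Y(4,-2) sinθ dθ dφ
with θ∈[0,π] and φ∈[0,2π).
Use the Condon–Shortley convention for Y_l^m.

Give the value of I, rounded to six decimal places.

Rules hold: Σm=0, L=10 even, 4≤4≤6.
N = 3·11·9 = 297
Δ = 2!·0!·8!/11! = 1/495
Racah Σ t=1..1: t=1:−1/576 = -1/576
⇒ 3j(1 5 4; 0 0 0)² = 5/99, sgn -1
Racah Σ t=0..0: t=0:+1/2880 = 1/2880
⇒ 3j(1 5 4; 1 1 -2)² = 2/165, sgn +1
4πI² = N·(3j₀)²·(3jₘ)² = 2/11
I = -1·√(0.181818/4π) = -0.12028562

-0.120286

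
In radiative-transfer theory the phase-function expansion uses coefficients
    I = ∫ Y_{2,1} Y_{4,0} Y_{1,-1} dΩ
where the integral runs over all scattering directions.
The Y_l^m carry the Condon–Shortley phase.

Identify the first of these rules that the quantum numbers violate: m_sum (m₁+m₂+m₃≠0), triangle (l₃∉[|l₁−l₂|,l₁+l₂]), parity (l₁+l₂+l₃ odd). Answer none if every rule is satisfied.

Σmᵢ = 0  ✓
l₃∈[|l₁−l₂|,l₁+l₂]=[2,6], have l₃=1  ✗
Σlᵢ = 7 ⇒ odd

triangle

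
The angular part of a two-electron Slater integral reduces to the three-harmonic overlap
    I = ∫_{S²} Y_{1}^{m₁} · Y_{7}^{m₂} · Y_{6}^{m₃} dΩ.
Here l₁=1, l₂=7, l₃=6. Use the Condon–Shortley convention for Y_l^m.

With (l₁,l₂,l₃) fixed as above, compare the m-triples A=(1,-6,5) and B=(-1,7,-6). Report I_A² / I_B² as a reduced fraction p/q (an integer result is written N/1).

6/7

l's match ⇒ only the (l;m) 3-j factors differ between A and B.
A: triangle coeff Δ(1,7,6) = 1/1365; Σ_t [0,0]: t=0:+1/79833600 = 1/79833600; (3j)²=2/35 [(1 7 6; 1 -6 5)], sign=-1
B: triangle coeff Δ(1,7,6) = 1/1365; Σ_t [2,2]: t=2:+1/958003200 = 1/958003200; (3j)²=1/15 [(1 7 6; -1 7 -6)], sign=+1
I_A²/I_B² = (2/35)/(1/15) = 6/7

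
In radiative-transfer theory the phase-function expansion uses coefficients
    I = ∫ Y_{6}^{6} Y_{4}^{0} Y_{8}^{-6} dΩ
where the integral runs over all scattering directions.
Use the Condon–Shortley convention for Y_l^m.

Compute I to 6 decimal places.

Checks pass: Σm=0; 18 even; l₃=8∈[2,10].
(2·6+1)(2·4+1)(2·8+1) = 1989
Δ: 2! 10! 6! / 19! → 1/23279256
sum: t=0:+1/1658880 t=1:−1/518400 t=2:+1/1658880 = -1/1382400
3j²(6 4 8; 0 0 0) = Δ·Π!·Σ² = 504/46189  (sign -1)
sum: t=0:+1/348364800 = 1/348364800
3j²(6 4 8; 6 0 -6) = Δ·Π!·Σ² = 11/646  (sign +1)
combine: 4πI² = 1989·504/46189·11/646 = 2268/6137
take √, sign -1: I = -0.17148989

-0.171490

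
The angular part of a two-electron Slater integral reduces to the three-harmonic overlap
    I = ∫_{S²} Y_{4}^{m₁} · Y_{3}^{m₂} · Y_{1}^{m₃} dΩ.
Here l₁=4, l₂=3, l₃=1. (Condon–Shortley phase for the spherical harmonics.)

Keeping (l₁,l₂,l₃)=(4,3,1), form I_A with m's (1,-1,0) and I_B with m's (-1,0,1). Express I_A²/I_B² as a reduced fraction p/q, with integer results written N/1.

3/2

l's match ⇒ only the (l;m) 3-j factors differ between A and B.
A: triangle coeff Δ(4,3,1) = 1/252; Σ_t [2,2]: t=2:+1/48 = 1/48; (3j)²=5/84 [(4 3 1; 1 -1 0)], sign=-1
B: triangle coeff Δ(4,3,1) = 1/252; Σ_t [3,3]: t=3:−1/72 = -1/72; (3j)²=5/126 [(4 3 1; -1 0 1)], sign=-1
I_A²/I_B² = (5/84)/(5/126) = 3/2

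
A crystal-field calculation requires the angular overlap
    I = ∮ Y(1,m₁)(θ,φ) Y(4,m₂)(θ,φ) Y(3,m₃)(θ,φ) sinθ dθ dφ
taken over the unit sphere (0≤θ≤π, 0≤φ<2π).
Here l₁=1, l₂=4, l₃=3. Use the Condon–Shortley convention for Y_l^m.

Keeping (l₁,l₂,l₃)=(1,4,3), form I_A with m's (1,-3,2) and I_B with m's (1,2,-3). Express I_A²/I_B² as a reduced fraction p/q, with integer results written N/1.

Same 1,4,3: normalisation and zero-m 3j drop out of the ratio.
A: Δ: 2! 0! 6! / 9! → 1/252; sum: t=0:+1/240 = 1/240; 3j²(1 4 3; 1 -3 2) = Δ·Π!·Σ² = 1/12  (sign -1)
B: Δ: 2! 0! 6! / 9! → 1/252; sum: t=0:+1/1440 = 1/1440; 3j²(1 4 3; 1 2 -3) = Δ·Π!·Σ² = 1/252  (sign +1)
I_A²/I_B² = (1/12)/(1/252) = 21/1

21/1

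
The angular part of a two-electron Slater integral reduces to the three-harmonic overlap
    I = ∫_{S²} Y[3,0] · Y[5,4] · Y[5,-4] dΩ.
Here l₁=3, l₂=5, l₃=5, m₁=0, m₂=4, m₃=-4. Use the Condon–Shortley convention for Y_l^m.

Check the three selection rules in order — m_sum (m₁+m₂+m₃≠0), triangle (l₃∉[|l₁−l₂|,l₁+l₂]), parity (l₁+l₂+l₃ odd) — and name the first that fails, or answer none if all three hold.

parity

m₁+m₂+m₃ = 0 + 4 − 4 = 0  ✓
triangle: |3−5|=2 ≤ l₃=5 ≤ 3+5=8  ✓
parity: l₁+l₂+l₃ = 13 is odd  ✗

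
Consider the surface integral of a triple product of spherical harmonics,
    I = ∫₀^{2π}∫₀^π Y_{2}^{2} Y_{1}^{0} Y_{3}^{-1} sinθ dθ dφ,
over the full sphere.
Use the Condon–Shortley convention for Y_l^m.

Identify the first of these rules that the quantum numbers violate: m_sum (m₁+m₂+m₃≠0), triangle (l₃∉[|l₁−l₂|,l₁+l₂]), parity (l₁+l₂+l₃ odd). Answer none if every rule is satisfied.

Σmᵢ = 1  ✗
l₃∈[|l₁−l₂|,l₁+l₂]=[1,3], have l₃=3
Σlᵢ = 6 ⇒ even

m_sum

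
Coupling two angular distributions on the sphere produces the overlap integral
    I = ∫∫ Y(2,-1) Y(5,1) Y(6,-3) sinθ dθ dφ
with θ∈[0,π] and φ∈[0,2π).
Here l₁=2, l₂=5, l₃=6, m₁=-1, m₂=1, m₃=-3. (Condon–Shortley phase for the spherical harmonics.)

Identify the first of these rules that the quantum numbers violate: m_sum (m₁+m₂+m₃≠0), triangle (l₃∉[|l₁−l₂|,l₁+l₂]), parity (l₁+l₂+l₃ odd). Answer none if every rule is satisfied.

m_sum

Σmᵢ = -3  ✗
l₃∈[|l₁−l₂|,l₁+l₂]=[3,7], have l₃=6
Σlᵢ = 13 ⇒ odd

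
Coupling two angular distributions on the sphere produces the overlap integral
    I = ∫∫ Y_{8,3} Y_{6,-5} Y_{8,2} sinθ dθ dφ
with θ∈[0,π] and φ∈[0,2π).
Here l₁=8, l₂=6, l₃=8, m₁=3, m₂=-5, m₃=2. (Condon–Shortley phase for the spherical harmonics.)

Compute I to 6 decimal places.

-0.034809

Checks pass: Σm=0; 22 even; l₃=8∈[2,14].
(2·8+1)(2·6+1)(2·8+1) = 3757
Δ: 6! 10! 6! / 23! → 1/13742520792
sum: t=0:+1/41803776000 t=1:−1/435456000 t=2:+1/39813120 t=3:−1/18662400 t=4:+1/39813120 t=5:−1/435456000 t=6:+1/41803776000 = -11/1393459200
3j²(8 6 8; 0 0 0) = Δ·Π!·Σ² = 600/96577  (sign -1)
sum: t=0:+1/1244160000 t=1:−1/1492992000 = 1/7464960000
3j²(8 6 8; 3 -5 2) = Δ·Π!·Σ² = 63/96577  (sign +1)
combine: 4πI² = 3757·600/96577·63/96577 = 37800/2482597
take √, sign -1: I = -0.03480870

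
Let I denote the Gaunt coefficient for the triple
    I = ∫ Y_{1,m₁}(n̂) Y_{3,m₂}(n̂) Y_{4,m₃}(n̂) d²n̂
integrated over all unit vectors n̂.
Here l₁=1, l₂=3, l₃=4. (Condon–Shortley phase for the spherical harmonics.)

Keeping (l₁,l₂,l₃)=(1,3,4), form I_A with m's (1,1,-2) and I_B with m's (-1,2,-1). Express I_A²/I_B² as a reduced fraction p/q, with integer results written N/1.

l's match ⇒ only the (l;m) 3-j factors differ between A and B.
A: triangle coeff Δ(1,3,4) = 1/252; Σ_t [0,0]: t=0:+1/96 = 1/96; (3j)²=5/84 [(1 3 4; 1 1 -2)], sign=+1
B: triangle coeff Δ(1,3,4) = 1/252; Σ_t [0,0]: t=0:+1/240 = 1/240; (3j)²=1/84 [(1 3 4; -1 2 -1)], sign=-1
I_A²/I_B² = (5/84)/(1/84) = 5/1

5/1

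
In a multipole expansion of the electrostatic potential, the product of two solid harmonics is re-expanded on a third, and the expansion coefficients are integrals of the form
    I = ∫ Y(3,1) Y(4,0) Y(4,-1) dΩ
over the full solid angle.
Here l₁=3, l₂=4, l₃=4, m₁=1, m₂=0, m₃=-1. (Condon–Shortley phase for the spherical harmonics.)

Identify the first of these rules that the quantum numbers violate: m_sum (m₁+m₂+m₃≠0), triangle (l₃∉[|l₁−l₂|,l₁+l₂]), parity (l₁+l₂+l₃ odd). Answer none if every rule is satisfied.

m₁+m₂+m₃ = 1 + 0 − 1 = 0  ✓
triangle: |3−4|=1 ≤ l₃=4 ≤ 3+4=7  ✓
parity: l₁+l₂+l₃ = 11 is odd  ✗

parity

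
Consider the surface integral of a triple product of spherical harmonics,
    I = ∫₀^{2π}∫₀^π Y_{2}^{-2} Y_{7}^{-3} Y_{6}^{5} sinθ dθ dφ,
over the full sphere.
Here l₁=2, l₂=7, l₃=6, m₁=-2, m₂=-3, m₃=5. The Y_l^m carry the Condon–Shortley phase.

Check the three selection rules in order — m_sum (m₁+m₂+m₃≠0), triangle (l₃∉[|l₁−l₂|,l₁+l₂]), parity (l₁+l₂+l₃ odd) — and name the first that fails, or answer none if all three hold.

azimuthal sum: -2 − 3 + 5 = 0  ✓
5 ≤ 6 ≤ 9 (triangle on l)  ✓
L = 2 + 7 + 6 = 15 (odd)  ✗

parity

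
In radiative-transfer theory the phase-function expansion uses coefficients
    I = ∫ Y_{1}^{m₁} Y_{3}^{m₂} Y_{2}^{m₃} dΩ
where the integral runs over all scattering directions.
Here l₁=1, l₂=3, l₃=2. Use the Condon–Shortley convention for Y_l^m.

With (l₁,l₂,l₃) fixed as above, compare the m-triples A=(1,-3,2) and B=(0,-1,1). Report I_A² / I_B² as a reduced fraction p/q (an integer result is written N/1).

15/8

l's match ⇒ only the (l;m) 3-j factors differ between A and B.
A: triangle coeff Δ(1,3,2) = 1/105; Σ_t [0,0]: t=0:+1/48 = 1/48; (3j)²=1/7 [(1 3 2; 1 -3 2)], sign=+1
B: triangle coeff Δ(1,3,2) = 1/105; Σ_t [1,1]: t=1:−1/6 = -1/6; (3j)²=8/105 [(1 3 2; 0 -1 1)], sign=+1
I_A²/I_B² = (1/7)/(8/105) = 15/8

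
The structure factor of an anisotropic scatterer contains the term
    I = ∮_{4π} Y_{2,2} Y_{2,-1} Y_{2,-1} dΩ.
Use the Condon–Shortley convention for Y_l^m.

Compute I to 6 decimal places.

Rules hold: Σm=0, L=6 even, 0≤2≤4.
N = 5·5·5 = 125
Δ = 2!·2!·2!/7! = 1/630
Racah Σ t=0..2: t=0:+1/8 t=1:−1/1 t=2:+1/8 = -3/4
⇒ 3j(2 2 2; 0 0 0)² = 2/35, sgn -1
Racah Σ t=0..0: t=0:+1/4 = 1/4
⇒ 3j(2 2 2; 2 -1 -1)² = 3/35, sgn -1
4πI² = N·(3j₀)²·(3jₘ)² = 30/49
I = +1·√(0.612245/4π) = 0.22072812

0.220728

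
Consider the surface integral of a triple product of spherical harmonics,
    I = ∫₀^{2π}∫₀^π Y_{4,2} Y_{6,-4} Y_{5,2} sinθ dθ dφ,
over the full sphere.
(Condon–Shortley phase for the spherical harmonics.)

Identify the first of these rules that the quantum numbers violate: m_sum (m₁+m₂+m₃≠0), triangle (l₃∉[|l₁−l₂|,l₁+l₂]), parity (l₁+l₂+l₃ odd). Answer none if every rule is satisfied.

m₁+m₂+m₃ = 2 − 4 + 2 = 0  ✓
triangle: |4−6|=2 ≤ l₃=5 ≤ 4+6=10  ✓
parity: l₁+l₂+l₃ = 15 is odd  ✗

parity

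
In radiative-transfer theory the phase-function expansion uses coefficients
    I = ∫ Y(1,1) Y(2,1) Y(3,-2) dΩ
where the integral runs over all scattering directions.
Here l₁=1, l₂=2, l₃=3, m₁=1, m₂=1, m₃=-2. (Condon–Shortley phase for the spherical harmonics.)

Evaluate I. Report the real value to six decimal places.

Checks pass: Σm=0; 6 even; l₃=3∈[1,3].
(2·1+1)(2·2+1)(2·3+1) = 105
Δ: 0! 2! 4! / 7! → 1/105
sum: t=0:+1/4 = 1/4
3j²(1 2 3; 0 0 0) = Δ·Π!·Σ² = 3/35  (sign -1)
sum: t=0:+1/12 = 1/12
3j²(1 2 3; 1 1 -2) = Δ·Π!·Σ² = 2/21  (sign -1)
combine: 4πI² = 105·3/35·2/21 = 6/7
take √, sign +1: I = 0.26116903

0.261169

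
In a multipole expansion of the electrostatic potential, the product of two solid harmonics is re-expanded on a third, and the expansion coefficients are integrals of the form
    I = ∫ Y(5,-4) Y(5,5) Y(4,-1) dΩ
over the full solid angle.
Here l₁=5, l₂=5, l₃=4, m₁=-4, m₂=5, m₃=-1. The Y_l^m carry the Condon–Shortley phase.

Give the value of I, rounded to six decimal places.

0.184127

Checks pass: Σm=0; 14 even; l₃=4∈[0,10].
(2·5+1)(2·5+1)(2·4+1) = 1089
Δ: 6! 4! 4! / 15! → 1/3153150
sum: t=1:−1/69120 t=2:+1/1728 t=3:−1/576 t=4:+1/1728 t=5:−1/69120 = -7/11520
3j²(5 5 4; 0 0 0) = Δ·Π!·Σ² = 2/143  (sign -1)
sum: t=6:+1/103680 = 1/103680
3j²(5 5 4; -4 5 -1) = Δ·Π!·Σ² = 4/143  (sign -1)
combine: 4πI² = 1089·2/143·4/143 = 72/169
take √, sign +1: I = 0.18412721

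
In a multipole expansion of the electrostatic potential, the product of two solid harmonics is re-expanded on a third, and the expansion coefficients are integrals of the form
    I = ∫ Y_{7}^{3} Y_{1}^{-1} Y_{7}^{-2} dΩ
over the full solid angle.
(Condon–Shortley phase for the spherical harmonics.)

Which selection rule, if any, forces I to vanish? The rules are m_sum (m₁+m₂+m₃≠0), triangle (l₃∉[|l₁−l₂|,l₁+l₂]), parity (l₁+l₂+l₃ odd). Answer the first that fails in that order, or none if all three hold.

parity

m₁+m₂+m₃ = 3 − 1 − 2 = 0  ✓
triangle: |7−1|=6 ≤ l₃=7 ≤ 7+1=8  ✓
parity: l₁+l₂+l₃ = 15 is odd  ✗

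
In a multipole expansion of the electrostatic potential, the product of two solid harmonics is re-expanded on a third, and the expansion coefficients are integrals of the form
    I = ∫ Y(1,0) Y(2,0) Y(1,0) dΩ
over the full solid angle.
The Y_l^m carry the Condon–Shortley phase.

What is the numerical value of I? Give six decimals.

0.252313

Rules hold: Σm=0, L=4 even, 1≤1≤3.
N = 3·5·3 = 45
Δ = 2!·0!·2!/5! = 1/30
Racah Σ t=1..1: t=1:−1/1 = -1/1
⇒ 3j(1 2 1; 0 0 0)² = 2/15, sgn +1
(m-triple is (0,0,0) — same symbol as above.)
4πI² = N·(3j₀)²·(3jₘ)² = 4/5
I = +1·√(0.8/4π) = 0.25231325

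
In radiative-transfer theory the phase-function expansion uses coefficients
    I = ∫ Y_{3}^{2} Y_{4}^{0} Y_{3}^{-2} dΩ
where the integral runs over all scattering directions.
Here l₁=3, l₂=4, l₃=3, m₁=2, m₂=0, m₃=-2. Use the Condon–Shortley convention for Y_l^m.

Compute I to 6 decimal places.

-0.179515

Rules hold: Σm=0, L=10 even, 1≤3≤7.
N = 7·9·7 = 441
Δ = 4!·2!·4!/11! = 1/34650
Racah Σ t=1..3: t=1:−1/72 t=2:+1/16 t=3:−1/72 = 5/144
⇒ 3j(3 4 3; 0 0 0)² = 2/77, sgn -1
Racah Σ t=0..1: t=0:+1/576 t=1:−1/72 = -7/576
⇒ 3j(3 4 3; 2 0 -2)² = 7/198, sgn +1
4πI² = N·(3j₀)²·(3jₘ)² = 49/121
I = -1·√(0.404959/4π) = -0.17951487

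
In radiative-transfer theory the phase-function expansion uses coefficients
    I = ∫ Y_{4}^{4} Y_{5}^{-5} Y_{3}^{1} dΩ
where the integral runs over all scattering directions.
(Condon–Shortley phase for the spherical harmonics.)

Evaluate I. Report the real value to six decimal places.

0.189625

Rules hold: Σm=0, L=12 even, 1≤3≤9.
N = 9·11·7 = 693
Δ = 6!·2!·4!/13! = 1/180180
Racah Σ t=2..4: t=2:+1/576 t=3:−1/144 t=4:+1/576 = -1/288
⇒ 3j(4 5 3; 0 0 0)² = 20/1001, sgn +1
Racah Σ t=0..0: t=0:+1/34560 = 1/34560
⇒ 3j(4 5 3; 4 -5 1)² = 14/429, sgn +1
4πI² = N·(3j₀)²·(3jₘ)² = 840/1859
I = +1·√(0.451856/4π) = 0.18962475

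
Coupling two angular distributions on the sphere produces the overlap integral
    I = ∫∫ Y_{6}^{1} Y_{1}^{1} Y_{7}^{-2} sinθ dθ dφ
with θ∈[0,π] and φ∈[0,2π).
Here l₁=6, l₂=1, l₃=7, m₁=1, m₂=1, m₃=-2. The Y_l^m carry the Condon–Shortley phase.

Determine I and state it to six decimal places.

m-sum 0 ✓  L=14 even ✓  5≤7≤7 ✓
Π(2lᵢ+1) = 13×3×15 = 585
triangle coeff Δ(6,1,7) = 1/1365
Σ_t [0,0]: t=0:+1/518400 = 1/518400
(3j)²=7/195 [(6 1 7; 0 0 0)], sign=-1
Σ_t [0,0]: t=0:+1/1209600 = 1/1209600
(3j)²=12/455 [(6 1 7; 1 1 -2)], sign=-1
⇒ 4πI² = 36/65
I = (+1)√(36/65/(4π)) = 0.20993732

0.209937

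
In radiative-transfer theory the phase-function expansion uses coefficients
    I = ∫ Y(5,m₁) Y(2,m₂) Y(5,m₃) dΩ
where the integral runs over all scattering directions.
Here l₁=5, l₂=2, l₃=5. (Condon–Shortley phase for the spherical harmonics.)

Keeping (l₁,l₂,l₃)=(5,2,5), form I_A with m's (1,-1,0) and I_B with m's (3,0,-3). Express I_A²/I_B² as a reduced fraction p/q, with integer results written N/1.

5/1

Shared (l₁,l₂,l₃)=(5,2,5): N and (l;000)² cancel in I_A²/I_B².
A: Δ = 2!·8!·2!/13! = 1/38610; Racah Σ t=0..1: t=0:+1/1152 t=1:−1/1440 = 1/5760; ⇒ 3j(5 2 5; 1 -1 0)² = 1/858, sgn -1
B: Δ = 2!·8!·2!/13! = 1/38610; Racah Σ t=0..2: t=0:+1/5760 t=1:−1/5040 t=2:+1/161280 = -1/53760; ⇒ 3j(5 2 5; 3 0 -3)² = 1/4290, sgn -1
I_A²/I_B² = (1/858)/(1/4290) = 5/1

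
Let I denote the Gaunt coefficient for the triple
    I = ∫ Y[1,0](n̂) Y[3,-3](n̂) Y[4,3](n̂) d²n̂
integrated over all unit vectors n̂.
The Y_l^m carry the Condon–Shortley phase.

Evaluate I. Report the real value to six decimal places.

Rules hold: Σm=0, L=8 even, 2≤4≤4.
N = 3·7·9 = 189
Δ = 0!·2!·6!/9! = 1/252
Racah Σ t=0..0: t=0:+1/36 = 1/36
⇒ 3j(1 3 4; 0 0 0)² = 4/63, sgn +1
Racah Σ t=0..0: t=0:+1/720 = 1/720
⇒ 3j(1 3 4; 0 -3 3)² = 1/36, sgn -1
4πI² = N·(3j₀)²·(3jₘ)² = 1/3
I = -1·√(0.333333/4π) = -0.16286750

-0.162868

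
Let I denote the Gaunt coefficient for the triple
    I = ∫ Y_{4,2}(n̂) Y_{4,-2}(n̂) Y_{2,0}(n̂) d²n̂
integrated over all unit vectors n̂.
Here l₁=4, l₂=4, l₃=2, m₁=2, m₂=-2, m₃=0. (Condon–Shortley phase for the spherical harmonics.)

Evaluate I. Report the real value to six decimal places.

Checks pass: Σm=0; 10 even; l₃=2∈[0,8].
(2·4+1)(2·4+1)(2·2+1) = 405
Δ: 6! 2! 2! / 11! → 1/13860
sum: t=2:+1/192 t=3:−1/36 t=4:+1/192 = -5/288
3j²(4 4 2; 0 0 0) = Δ·Π!·Σ² = 20/693  (sign -1)
sum: t=0:+1/2880 t=1:−1/120 t=2:+1/192 = -1/360
3j²(4 4 2; 2 -2 0) = Δ·Π!·Σ² = 16/3465  (sign -1)
combine: 4πI² = 405·20/693·16/3465 = 320/5929
take √, sign +1: I = 0.06553591

0.065536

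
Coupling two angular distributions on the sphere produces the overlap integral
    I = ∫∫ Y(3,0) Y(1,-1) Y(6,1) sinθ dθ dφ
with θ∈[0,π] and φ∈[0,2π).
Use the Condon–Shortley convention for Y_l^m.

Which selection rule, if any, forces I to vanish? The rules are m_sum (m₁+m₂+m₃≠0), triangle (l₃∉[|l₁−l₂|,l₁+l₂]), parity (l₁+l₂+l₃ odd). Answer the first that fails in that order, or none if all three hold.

triangle

m₁+m₂+m₃ = 0 − 1 + 1 = 0  ✓
triangle: |3−1|=2 ≤ l₃=6 ≤ 3+1=4  ✗
parity: l₁+l₂+l₃ = 10 is even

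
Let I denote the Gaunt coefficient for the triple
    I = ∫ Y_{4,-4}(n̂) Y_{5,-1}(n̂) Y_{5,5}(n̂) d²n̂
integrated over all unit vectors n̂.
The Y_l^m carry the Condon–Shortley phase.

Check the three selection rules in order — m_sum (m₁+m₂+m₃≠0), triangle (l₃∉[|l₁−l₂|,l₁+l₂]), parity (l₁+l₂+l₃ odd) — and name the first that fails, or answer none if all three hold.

azimuthal sum: -4 − 1 + 5 = 0  ✓
1 ≤ 5 ≤ 9 (triangle on l)  ✓
L = 4 + 5 + 5 = 14 (even)  ✓

none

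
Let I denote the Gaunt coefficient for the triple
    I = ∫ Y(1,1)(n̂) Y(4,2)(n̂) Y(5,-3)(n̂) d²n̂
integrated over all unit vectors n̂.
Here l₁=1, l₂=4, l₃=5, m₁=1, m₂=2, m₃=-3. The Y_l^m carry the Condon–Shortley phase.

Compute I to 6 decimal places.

-0.259847

m-sum 0 ✓  L=10 even ✓  3≤5≤5 ✓
Π(2lᵢ+1) = 3×9×11 = 297
triangle coeff Δ(1,4,5) = 1/495
Σ_t [0,0]: t=0:+1/576 = 1/576
(3j)²=5/99 [(1 4 5; 0 0 0)], sign=-1
Σ_t [0,0]: t=0:+1/2880 = 1/2880
(3j)²=28/495 [(1 4 5; 1 2 -3)], sign=+1
⇒ 4πI² = 28/33
I = (-1)√(28/33/(4π)) = -0.25984664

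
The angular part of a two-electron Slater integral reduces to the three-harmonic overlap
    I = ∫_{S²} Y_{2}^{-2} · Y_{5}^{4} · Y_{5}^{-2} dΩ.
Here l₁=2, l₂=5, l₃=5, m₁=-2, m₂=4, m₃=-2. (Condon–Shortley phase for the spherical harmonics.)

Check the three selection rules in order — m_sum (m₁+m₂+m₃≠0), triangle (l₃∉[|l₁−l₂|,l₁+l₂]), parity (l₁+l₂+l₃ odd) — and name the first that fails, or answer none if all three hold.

m₁+m₂+m₃ = -2 + 4 − 2 = 0  ✓
triangle: |2−5|=3 ≤ l₃=5 ≤ 2+5=7  ✓
parity: l₁+l₂+l₃ = 12 is even  ✓

none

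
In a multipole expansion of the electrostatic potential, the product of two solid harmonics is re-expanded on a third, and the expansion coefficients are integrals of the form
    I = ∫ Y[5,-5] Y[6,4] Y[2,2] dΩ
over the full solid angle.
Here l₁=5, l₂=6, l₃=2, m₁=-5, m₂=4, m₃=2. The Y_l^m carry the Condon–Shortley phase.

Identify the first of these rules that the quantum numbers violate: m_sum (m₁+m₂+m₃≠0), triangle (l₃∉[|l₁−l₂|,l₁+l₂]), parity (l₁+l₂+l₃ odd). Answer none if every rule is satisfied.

m_sum

azimuthal sum: -5 + 4 + 2 = 1  ✗
1 ≤ 2 ≤ 11 (triangle on l)
L = 5 + 6 + 2 = 13 (odd)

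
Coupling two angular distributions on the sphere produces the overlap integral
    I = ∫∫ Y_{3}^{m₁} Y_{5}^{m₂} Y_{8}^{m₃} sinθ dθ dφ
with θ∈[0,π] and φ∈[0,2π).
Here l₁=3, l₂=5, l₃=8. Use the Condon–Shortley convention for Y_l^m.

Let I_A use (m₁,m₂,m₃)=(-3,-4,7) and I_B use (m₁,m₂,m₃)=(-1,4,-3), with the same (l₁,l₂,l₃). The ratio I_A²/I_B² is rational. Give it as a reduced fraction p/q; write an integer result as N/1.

91/5

Shared (l₁,l₂,l₃)=(3,5,8): N and (l;000)² cancel in I_A²/I_B².
A: Δ = 0!·6!·10!/17! = 1/136136; Racah Σ t=0..0: t=0:+1/261273600 = 1/261273600; ⇒ 3j(3 5 8; -3 -4 7)² = 5/136, sgn -1
B: Δ = 0!·6!·10!/17! = 1/136136; Racah Σ t=0..0: t=0:+1/17418240 = 1/17418240; ⇒ 3j(3 5 8; -1 4 -3)² = 25/12376, sgn -1
I_A²/I_B² = (5/136)/(25/12376) = 91/5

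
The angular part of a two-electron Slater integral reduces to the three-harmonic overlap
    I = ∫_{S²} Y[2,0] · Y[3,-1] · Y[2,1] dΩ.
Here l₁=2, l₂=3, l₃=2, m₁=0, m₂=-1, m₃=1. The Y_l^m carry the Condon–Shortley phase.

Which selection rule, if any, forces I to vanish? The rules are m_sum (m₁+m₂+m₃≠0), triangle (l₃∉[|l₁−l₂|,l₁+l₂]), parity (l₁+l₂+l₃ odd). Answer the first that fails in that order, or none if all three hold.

m₁+m₂+m₃ = 0 − 1 + 1 = 0  ✓
triangle: |2−3|=1 ≤ l₃=2 ≤ 2+3=5  ✓
parity: l₁+l₂+l₃ = 7 is odd  ✗

parity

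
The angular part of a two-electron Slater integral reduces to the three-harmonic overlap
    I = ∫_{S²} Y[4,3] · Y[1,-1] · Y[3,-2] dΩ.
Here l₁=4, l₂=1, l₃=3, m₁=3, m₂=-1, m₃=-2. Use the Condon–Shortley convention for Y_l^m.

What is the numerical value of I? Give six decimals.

-0.282095

Rules hold: Σm=0, L=8 even, 3≤3≤5.
N = 9·3·7 = 189
Δ = 2!·6!·0!/9! = 1/252
Racah Σ t=1..1: t=1:−1/36 = -1/36
⇒ 3j(4 1 3; 0 0 0)² = 4/63, sgn +1
Racah Σ t=0..0: t=0:+1/240 = 1/240
⇒ 3j(4 1 3; 3 -1 -2)² = 1/12, sgn -1
4πI² = N·(3j₀)²·(3jₘ)² = 1/1
I = -1·√(1/4π) = -0.28209479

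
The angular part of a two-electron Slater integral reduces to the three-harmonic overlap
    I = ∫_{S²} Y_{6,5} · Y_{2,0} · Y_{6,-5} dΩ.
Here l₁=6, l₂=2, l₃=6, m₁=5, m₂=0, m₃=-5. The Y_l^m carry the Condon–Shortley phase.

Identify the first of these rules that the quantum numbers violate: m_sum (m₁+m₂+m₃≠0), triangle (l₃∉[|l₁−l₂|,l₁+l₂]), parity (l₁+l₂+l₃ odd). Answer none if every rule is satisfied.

none

m₁+m₂+m₃ = 5 + 0 − 5 = 0  ✓
triangle: |6−2|=4 ≤ l₃=6 ≤ 6+2=8  ✓
parity: l₁+l₂+l₃ = 14 is even  ✓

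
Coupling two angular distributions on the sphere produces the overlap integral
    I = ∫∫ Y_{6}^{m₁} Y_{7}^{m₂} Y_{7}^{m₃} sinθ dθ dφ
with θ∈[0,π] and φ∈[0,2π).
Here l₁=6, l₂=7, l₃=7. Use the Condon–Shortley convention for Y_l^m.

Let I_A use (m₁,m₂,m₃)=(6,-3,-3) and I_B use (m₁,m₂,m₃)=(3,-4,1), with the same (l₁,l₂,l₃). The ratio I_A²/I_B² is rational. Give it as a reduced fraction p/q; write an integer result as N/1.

Shared (l₁,l₂,l₃)=(6,7,7): N and (l;000)² cancel in I_A²/I_B².
A: Δ = 6!·6!·8!/21! = 1/2444321880; Racah Σ t=0..0: t=0:+1/298598400 = 1/298598400; ⇒ 3j(6 7 7; 6 -3 -3)² = 70/4199, sgn +1
B: Δ = 6!·6!·8!/21! = 1/2444321880; Racah Σ t=0..3: t=0:+1/18662400 t=1:−1/8294400 t=2:+1/29030400 t=3:−1/1045094400 = -1/29859840; ⇒ 3j(6 7 7; 3 -4 1)² = 175/25194, sgn -1
I_A²/I_B² = (70/4199)/(175/25194) = 12/5

12/5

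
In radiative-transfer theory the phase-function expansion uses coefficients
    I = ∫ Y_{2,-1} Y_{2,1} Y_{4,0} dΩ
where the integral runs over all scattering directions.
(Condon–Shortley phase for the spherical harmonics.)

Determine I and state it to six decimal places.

Checks pass: Σm=0; 8 even; l₃=4∈[0,4].
(2·2+1)(2·2+1)(2·4+1) = 225
Δ: 0! 4! 4! / 9! → 1/630
sum: t=0:+1/16 = 1/16
3j²(2 2 4; 0 0 0) = Δ·Π!·Σ² = 2/35  (sign +1)
sum: t=0:+1/36 = 1/36
3j²(2 2 4; -1 1 0) = Δ·Π!·Σ² = 8/315  (sign +1)
combine: 4πI² = 225·2/35·8/315 = 16/49
take √, sign +1: I = 0.16119702

0.161197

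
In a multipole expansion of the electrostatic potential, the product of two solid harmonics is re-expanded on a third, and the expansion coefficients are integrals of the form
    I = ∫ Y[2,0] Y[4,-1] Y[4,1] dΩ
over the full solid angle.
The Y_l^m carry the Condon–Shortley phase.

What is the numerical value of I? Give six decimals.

-0.139264

m-sum 0 ✓  L=10 even ✓  2≤4≤6 ✓
Π(2lᵢ+1) = 5×9×9 = 405
triangle coeff Δ(2,4,4) = 1/13860
Σ_t [0,2]: t=0:+1/192 t=1:−1/36 t=2:+1/192 = -5/288
(3j)²=20/693 [(2 4 4; 0 0 0)], sign=-1
Σ_t [0,2]: t=0:+1/144 t=1:−1/48 t=2:+1/480 = -17/1440
(3j)²=289/13860 [(2 4 4; 0 -1 1)], sign=+1
⇒ 4πI² = 1445/5929
I = (-1)√(1445/5929/(4π)) = -0.13926381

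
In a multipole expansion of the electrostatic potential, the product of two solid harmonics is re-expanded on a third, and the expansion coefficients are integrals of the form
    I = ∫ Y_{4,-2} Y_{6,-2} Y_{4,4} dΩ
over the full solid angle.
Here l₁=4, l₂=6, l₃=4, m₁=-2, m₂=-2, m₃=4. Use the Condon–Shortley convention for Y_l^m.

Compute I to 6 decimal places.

m-sum 0 ✓  L=14 even ✓  2≤4≤10 ✓
Π(2lᵢ+1) = 9×13×9 = 1053
triangle coeff Δ(4,6,4) = 1/1261260
Σ_t [2,4]: t=2:+1/4608 t=3:−1/1296 t=4:+1/4608 = -7/20736
(3j)²=20/1287 [(4 6 4; 0 0 0)], sign=-1
Σ_t [4,4]: t=4:+1/69120 = 1/69120
(3j)²=4/429 [(4 6 4; -2 -2 4)], sign=+1
⇒ 4πI² = 240/1573
I = (-1)√(240/1573/(4π)) = -0.11018851

-0.110189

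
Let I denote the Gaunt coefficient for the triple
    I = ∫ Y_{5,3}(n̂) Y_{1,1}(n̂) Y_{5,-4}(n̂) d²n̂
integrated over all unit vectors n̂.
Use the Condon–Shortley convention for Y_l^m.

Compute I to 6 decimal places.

Σlᵢ=11 odd — θ-integrand is odd under cosθ→−cosθ; I=0

0.000000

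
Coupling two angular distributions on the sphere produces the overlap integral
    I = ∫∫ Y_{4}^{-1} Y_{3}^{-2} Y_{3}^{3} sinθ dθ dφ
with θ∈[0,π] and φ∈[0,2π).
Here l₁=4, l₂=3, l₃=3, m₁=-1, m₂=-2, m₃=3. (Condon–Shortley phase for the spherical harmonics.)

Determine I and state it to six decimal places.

0.140463

Checks pass: Σm=0; 10 even; l₃=3∈[1,7].
(2·4+1)(2·3+1)(2·3+1) = 441
Δ: 4! 4! 2! / 11! → 1/34650
sum: t=1:−1/72 t=2:+1/16 t=3:−1/72 = 5/144
3j²(4 3 3; 0 0 0) = Δ·Π!·Σ² = 2/77  (sign -1)
sum: t=1:−1/288 = -1/288
3j²(4 3 3; -1 -2 3) = Δ·Π!·Σ² = 5/231  (sign -1)
combine: 4πI² = 441·2/77·5/231 = 30/121
take √, sign +1: I = 0.14046335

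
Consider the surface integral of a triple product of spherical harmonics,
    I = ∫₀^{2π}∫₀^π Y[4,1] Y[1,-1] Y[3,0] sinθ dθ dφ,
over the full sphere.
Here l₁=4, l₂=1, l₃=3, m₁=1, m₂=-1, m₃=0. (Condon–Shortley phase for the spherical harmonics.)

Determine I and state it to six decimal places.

m-sum 0 ✓  L=8 even ✓  3≤3≤5 ✓
Π(2lᵢ+1) = 9×3×7 = 189
triangle coeff Δ(4,1,3) = 1/252
Σ_t [1,1]: t=1:−1/36 = -1/36
(3j)²=4/63 [(4 1 3; 0 0 0)], sign=+1
Σ_t [0,0]: t=0:+1/72 = 1/72
(3j)²=5/126 [(4 1 3; 1 -1 0)], sign=-1
⇒ 4πI² = 10/21
I = (-1)√(10/21/(4π)) = -0.19466390

-0.194664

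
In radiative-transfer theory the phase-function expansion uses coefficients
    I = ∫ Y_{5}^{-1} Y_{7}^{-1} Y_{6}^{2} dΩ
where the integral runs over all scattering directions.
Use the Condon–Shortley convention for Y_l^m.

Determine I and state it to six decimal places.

m-sum 0 ✓  L=18 even ✓  2≤6≤12 ✓
Π(2lᵢ+1) = 11×15×13 = 2145
triangle coeff Δ(5,7,6) = 1/174594420
Σ_t [1,5]: t=1:−1/4147200 t=2:+1/207360 t=3:−1/82944 t=4:+1/207360 t=5:−1/4147200 = -1/345600
(3j)²=420/46189 [(5 7 6; 0 0 0)], sign=-1
Σ_t [2,6]: t=2:+1/663552 t=3:−1/155520 t=4:+1/276480 t=5:−1/3628800 t=6:+1/696729600 = -367/232243200
(3j)²=134689/19399380 [(5 7 6; -1 -1 2)], sign=-1
⇒ 4πI² = 2020335/14919047
I = (+1)√(2020335/14919047/(4π)) = 0.10380929

0.103809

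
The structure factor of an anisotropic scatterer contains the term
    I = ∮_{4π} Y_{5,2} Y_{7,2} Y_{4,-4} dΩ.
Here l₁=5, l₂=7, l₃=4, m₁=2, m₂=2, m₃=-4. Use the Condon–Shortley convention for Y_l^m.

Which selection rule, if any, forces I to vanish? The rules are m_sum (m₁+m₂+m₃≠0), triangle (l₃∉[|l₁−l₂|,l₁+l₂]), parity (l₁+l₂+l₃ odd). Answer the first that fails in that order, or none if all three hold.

Σmᵢ = 0  ✓
l₃∈[|l₁−l₂|,l₁+l₂]=[2,12], have l₃=4  ✓
Σlᵢ = 16 ⇒ even  ✓

none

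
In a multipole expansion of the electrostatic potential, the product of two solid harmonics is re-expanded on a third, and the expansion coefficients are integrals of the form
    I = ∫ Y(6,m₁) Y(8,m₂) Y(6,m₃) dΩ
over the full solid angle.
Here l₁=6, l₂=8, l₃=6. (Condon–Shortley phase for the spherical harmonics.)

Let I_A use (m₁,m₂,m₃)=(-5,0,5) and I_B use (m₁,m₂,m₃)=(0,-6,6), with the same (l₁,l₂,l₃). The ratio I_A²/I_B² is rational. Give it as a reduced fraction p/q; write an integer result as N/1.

25/91

l's match ⇒ only the (l;m) 3-j factors differ between A and B.
A: triangle coeff Δ(6,8,6) = 1/1309458150; Σ_t [7,8]: t=7:−1/609638400 t=8:+1/9754214400 = -1/650280960; (3j)²=275/58786 [(6 8 6; -5 0 5)], sign=+1
B: triangle coeff Δ(6,8,6) = 1/1309458150; Σ_t [2,2]: t=2:+1/1393459200 = 1/1393459200; (3j)²=11/646 [(6 8 6; 0 -6 6)], sign=+1
I_A²/I_B² = (275/58786)/(11/646) = 25/91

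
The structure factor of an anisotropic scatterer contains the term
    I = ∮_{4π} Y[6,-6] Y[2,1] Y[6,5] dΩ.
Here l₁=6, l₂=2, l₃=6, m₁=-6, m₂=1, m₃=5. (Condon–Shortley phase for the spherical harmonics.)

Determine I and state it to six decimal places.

Rules hold: Σm=0, L=14 even, 4≤6≤8.
N = 13·5·13 = 845
Δ = 2!·10!·2!/15! = 1/90090
Racah Σ t=0..2: t=0:+1/69120 t=1:−1/14400 t=2:+1/69120 = -7/172800
⇒ 3j(6 2 6; 0 0 0)² = 14/715, sgn -1
Racah Σ t=2..2: t=2:+1/7257600 = 1/7257600
⇒ 3j(6 2 6; -6 1 5)² = 11/455, sgn -1
4πI² = N·(3j₀)²·(3jₘ)² = 2/5
I = +1·√(0.4/4π) = 0.17841241

0.178412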